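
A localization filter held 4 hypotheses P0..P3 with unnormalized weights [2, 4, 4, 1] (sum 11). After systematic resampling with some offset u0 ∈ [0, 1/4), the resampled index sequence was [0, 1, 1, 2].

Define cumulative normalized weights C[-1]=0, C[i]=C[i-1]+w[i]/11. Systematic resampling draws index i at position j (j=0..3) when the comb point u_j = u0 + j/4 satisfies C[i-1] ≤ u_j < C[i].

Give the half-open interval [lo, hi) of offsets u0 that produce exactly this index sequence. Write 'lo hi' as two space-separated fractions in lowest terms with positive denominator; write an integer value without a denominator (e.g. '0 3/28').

C = [2/11, 6/11, 10/11, 1]
j=0 picked index 0: u0 ∈ [0, 2/11)
j=1 picked index 1: u0 ∈ [-3/44, 13/44)
j=2 picked index 1: u0 ∈ [-7/22, 1/22)
j=3 picked index 2: u0 ∈ [-9/44, 7/44)
intersection: [0, 1/22)

0 1/22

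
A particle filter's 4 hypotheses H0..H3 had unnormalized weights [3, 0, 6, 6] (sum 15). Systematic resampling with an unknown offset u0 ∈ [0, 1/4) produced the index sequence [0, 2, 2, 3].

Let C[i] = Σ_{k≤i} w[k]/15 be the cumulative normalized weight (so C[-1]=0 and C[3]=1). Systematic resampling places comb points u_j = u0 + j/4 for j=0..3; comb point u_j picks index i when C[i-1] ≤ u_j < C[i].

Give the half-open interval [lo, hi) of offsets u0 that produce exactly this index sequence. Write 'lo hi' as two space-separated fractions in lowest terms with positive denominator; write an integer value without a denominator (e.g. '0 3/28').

C = [1/5, 1/5, 3/5, 1]
j=0 picked index 0: u0 ∈ [0, 1/5)
j=1 picked index 2: u0 ∈ [-1/20, 7/20)
j=2 picked index 2: u0 ∈ [-3/10, 1/10)
j=3 picked index 3: u0 ∈ [-3/20, 1/4)
intersection: [0, 1/10)

0 1/10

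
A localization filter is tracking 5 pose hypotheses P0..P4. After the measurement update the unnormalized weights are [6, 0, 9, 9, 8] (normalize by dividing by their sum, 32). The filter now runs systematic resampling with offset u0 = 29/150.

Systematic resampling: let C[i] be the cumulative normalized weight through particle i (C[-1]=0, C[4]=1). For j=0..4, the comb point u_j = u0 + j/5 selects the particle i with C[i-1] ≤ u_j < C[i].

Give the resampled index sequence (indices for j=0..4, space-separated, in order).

2 2 3 4 4

C = [3/16, 3/16, 15/32, 3/4, 1]
j=0: u_0=29/150 ∈ [3/16, 15/32) → index 2
j=1: u_1=59/150 ∈ [3/16, 15/32) → index 2
j=2: u_2=89/150 ∈ [15/32, 3/4) → index 3
j=3: u_3=119/150 ∈ [3/4, 1) → index 4
j=4: u_4=149/150 ∈ [3/4, 1) → index 4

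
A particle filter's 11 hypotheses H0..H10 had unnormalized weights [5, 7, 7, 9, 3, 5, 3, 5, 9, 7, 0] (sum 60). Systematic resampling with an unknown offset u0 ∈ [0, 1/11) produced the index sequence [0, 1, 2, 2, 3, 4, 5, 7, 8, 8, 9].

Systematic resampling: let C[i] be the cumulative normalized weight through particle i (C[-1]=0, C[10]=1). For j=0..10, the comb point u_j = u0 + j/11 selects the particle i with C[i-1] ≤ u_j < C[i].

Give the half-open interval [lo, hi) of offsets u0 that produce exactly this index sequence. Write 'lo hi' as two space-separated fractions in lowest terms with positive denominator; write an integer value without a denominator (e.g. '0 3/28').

C = [1/12, 1/5, 19/60, 7/15, 31/60, 3/5, 13/20, 11/15, 53/60, 1, 1]
j=0 picked index 0: u0 ∈ [0, 1/12)
j=1 picked index 1: u0 ∈ [-1/132, 6/55)
j=2 picked index 2: u0 ∈ [1/55, 89/660)
j=3 picked index 2: u0 ∈ [-4/55, 29/660)
j=4 picked index 3: u0 ∈ [-31/660, 17/165)
j=5 picked index 4: u0 ∈ [2/165, 41/660)
j=6 picked index 5: u0 ∈ [-19/660, 3/55)
j=7 picked index 7: u0 ∈ [3/220, 16/165)
j=8 picked index 8: u0 ∈ [1/165, 103/660)
j=9 picked index 8: u0 ∈ [-14/165, 43/660)
j=10 picked index 9: u0 ∈ [-17/660, 1/11)
intersection: [1/55, 29/660)

1/55 29/660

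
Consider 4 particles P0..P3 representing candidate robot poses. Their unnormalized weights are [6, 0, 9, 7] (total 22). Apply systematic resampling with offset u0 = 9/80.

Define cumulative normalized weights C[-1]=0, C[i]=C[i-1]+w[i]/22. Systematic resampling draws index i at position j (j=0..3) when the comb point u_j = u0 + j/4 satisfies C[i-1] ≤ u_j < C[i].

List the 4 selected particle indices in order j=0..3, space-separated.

C = [3/11, 3/11, 15/22, 1]
j=0: u_0=9/80 ∈ [0, 3/11) → index 0
j=1: u_1=29/80 ∈ [3/11, 15/22) → index 2
j=2: u_2=49/80 ∈ [3/11, 15/22) → index 2
j=3: u_3=69/80 ∈ [15/22, 1) → index 3

0 2 2 3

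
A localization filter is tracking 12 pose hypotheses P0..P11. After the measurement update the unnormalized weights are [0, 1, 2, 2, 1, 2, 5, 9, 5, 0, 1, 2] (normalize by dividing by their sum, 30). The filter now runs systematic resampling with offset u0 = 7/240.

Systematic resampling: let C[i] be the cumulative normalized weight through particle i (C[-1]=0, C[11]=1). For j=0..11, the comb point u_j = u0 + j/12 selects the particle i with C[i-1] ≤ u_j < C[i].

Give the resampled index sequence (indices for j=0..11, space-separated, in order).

1 3 4 6 6 7 7 7 7 8 8 11

C = [0, 1/30, 1/10, 1/6, 1/5, 4/15, 13/30, 11/15, 9/10, 9/10, 14/15, 1]
j=0: u_0=7/240 ∈ [0, 1/30) → index 1
j=1: u_1=9/80 ∈ [1/10, 1/6) → index 3
j=2: u_2=47/240 ∈ [1/6, 1/5) → index 4
j=3: u_3=67/240 ∈ [4/15, 13/30) → index 6
j=4: u_4=29/80 ∈ [4/15, 13/30) → index 6
j=5: u_5=107/240 ∈ [13/30, 11/15) → index 7
j=6: u_6=127/240 ∈ [13/30, 11/15) → index 7
j=7: u_7=49/80 ∈ [13/30, 11/15) → index 7
j=8: u_8=167/240 ∈ [13/30, 11/15) → index 7
j=9: u_9=187/240 ∈ [11/15, 9/10) → index 8
j=10: u_10=69/80 ∈ [11/15, 9/10) → index 8
j=11: u_11=227/240 ∈ [14/15, 1) → index 11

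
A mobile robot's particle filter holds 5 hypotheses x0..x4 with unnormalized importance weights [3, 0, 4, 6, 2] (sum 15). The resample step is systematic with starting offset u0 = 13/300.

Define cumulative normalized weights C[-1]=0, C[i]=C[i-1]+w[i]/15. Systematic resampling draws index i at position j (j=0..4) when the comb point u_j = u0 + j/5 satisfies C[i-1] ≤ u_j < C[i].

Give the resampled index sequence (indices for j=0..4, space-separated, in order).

C = [1/5, 1/5, 7/15, 13/15, 1]
j=0: u_0=13/300 ∈ [0, 1/5) → index 0
j=1: u_1=73/300 ∈ [1/5, 7/15) → index 2
j=2: u_2=133/300 ∈ [1/5, 7/15) → index 2
j=3: u_3=193/300 ∈ [7/15, 13/15) → index 3
j=4: u_4=253/300 ∈ [7/15, 13/15) → index 3

0 2 2 3 3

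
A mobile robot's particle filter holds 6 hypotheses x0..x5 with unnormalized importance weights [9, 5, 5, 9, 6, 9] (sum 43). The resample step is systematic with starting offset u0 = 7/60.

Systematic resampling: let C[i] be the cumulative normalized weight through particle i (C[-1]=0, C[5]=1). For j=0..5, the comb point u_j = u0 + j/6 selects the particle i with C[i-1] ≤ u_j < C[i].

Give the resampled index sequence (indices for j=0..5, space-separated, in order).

0 1 3 3 4 5

C = [9/43, 14/43, 19/43, 28/43, 34/43, 1]
j=0: u_0=7/60 ∈ [0, 9/43) → index 0
j=1: u_1=17/60 ∈ [9/43, 14/43) → index 1
j=2: u_2=9/20 ∈ [19/43, 28/43) → index 3
j=3: u_3=37/60 ∈ [19/43, 28/43) → index 3
j=4: u_4=47/60 ∈ [28/43, 34/43) → index 4
j=5: u_5=19/20 ∈ [34/43, 1) → index 5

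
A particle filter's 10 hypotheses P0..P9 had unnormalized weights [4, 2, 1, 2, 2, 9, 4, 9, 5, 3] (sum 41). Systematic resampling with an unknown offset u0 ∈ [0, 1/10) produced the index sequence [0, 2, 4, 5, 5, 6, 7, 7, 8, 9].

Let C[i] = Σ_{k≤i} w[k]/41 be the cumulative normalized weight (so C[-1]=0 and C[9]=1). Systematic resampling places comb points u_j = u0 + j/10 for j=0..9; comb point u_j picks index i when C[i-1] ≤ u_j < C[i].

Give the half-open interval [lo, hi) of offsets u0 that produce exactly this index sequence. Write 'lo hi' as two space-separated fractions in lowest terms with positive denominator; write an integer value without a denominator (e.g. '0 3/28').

C = [4/41, 6/41, 7/41, 9/41, 11/41, 20/41, 24/41, 33/41, 38/41, 1]
j=0 picked index 0: u0 ∈ [0, 4/41)
j=1 picked index 2: u0 ∈ [19/410, 29/410)
j=2 picked index 4: u0 ∈ [4/205, 14/205)
j=3 picked index 5: u0 ∈ [-13/410, 77/410)
j=4 picked index 5: u0 ∈ [-27/205, 18/205)
j=5 picked index 6: u0 ∈ [-1/82, 7/82)
j=6 picked index 7: u0 ∈ [-3/205, 42/205)
j=7 picked index 7: u0 ∈ [-47/410, 43/410)
j=8 picked index 8: u0 ∈ [1/205, 26/205)
j=9 picked index 9: u0 ∈ [11/410, 1/10)
intersection: [19/410, 14/205)

19/410 14/205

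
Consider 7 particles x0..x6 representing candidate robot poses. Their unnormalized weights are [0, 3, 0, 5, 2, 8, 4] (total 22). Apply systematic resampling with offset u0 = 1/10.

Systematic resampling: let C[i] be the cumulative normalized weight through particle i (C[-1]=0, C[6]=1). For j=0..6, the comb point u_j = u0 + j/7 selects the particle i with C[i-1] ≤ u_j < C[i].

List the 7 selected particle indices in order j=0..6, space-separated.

C = [0, 3/22, 3/22, 4/11, 5/11, 9/11, 1]
j=0: u_0=1/10 ∈ [0, 3/22) → index 1
j=1: u_1=17/70 ∈ [3/22, 4/11) → index 3
j=2: u_2=27/70 ∈ [4/11, 5/11) → index 4
j=3: u_3=37/70 ∈ [5/11, 9/11) → index 5
j=4: u_4=47/70 ∈ [5/11, 9/11) → index 5
j=5: u_5=57/70 ∈ [5/11, 9/11) → index 5
j=6: u_6=67/70 ∈ [9/11, 1) → index 6

1 3 4 5 5 5 6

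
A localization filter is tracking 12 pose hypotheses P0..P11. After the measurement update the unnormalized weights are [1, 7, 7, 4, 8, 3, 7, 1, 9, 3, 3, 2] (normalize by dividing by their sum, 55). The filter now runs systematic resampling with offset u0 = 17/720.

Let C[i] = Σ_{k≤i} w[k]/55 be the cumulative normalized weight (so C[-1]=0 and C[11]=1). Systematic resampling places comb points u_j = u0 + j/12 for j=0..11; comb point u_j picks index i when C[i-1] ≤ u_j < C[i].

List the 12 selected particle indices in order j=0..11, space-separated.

C = [1/55, 8/55, 3/11, 19/55, 27/55, 6/11, 37/55, 38/55, 47/55, 10/11, 53/55, 1]
j=0: u_0=17/720 ∈ [1/55, 8/55) → index 1
j=1: u_1=77/720 ∈ [1/55, 8/55) → index 1
j=2: u_2=137/720 ∈ [8/55, 3/11) → index 2
j=3: u_3=197/720 ∈ [3/11, 19/55) → index 3
j=4: u_4=257/720 ∈ [19/55, 27/55) → index 4
j=5: u_5=317/720 ∈ [19/55, 27/55) → index 4
j=6: u_6=377/720 ∈ [27/55, 6/11) → index 5
j=7: u_7=437/720 ∈ [6/11, 37/55) → index 6
j=8: u_8=497/720 ∈ [37/55, 38/55) → index 7
j=9: u_9=557/720 ∈ [38/55, 47/55) → index 8
j=10: u_10=617/720 ∈ [47/55, 10/11) → index 9
j=11: u_11=677/720 ∈ [10/11, 53/55) → index 10

1 1 2 3 4 4 5 6 7 8 9 10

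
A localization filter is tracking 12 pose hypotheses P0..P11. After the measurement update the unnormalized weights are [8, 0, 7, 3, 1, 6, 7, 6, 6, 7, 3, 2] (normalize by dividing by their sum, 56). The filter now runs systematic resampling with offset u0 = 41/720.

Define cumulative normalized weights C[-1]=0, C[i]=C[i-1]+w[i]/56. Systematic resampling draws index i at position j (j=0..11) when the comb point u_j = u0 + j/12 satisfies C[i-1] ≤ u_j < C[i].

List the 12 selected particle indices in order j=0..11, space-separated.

0 0 2 3 5 6 6 7 8 9 9 11

C = [1/7, 1/7, 15/56, 9/28, 19/56, 25/56, 4/7, 19/28, 11/14, 51/56, 27/28, 1]
j=0: u_0=41/720 ∈ [0, 1/7) → index 0
j=1: u_1=101/720 ∈ [0, 1/7) → index 0
j=2: u_2=161/720 ∈ [1/7, 15/56) → index 2
j=3: u_3=221/720 ∈ [15/56, 9/28) → index 3
j=4: u_4=281/720 ∈ [19/56, 25/56) → index 5
j=5: u_5=341/720 ∈ [25/56, 4/7) → index 6
j=6: u_6=401/720 ∈ [25/56, 4/7) → index 6
j=7: u_7=461/720 ∈ [4/7, 19/28) → index 7
j=8: u_8=521/720 ∈ [19/28, 11/14) → index 8
j=9: u_9=581/720 ∈ [11/14, 51/56) → index 9
j=10: u_10=641/720 ∈ [11/14, 51/56) → index 9
j=11: u_11=701/720 ∈ [27/28, 1) → index 11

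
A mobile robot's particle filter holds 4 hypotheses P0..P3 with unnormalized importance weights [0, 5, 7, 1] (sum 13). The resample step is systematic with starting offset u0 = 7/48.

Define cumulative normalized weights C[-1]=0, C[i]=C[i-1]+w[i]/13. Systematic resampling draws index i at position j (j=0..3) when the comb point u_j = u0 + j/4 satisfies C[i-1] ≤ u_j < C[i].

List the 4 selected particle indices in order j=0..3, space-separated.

1 2 2 2

C = [0, 5/13, 12/13, 1]
j=0: u_0=7/48 ∈ [0, 5/13) → index 1
j=1: u_1=19/48 ∈ [5/13, 12/13) → index 2
j=2: u_2=31/48 ∈ [5/13, 12/13) → index 2
j=3: u_3=43/48 ∈ [5/13, 12/13) → index 2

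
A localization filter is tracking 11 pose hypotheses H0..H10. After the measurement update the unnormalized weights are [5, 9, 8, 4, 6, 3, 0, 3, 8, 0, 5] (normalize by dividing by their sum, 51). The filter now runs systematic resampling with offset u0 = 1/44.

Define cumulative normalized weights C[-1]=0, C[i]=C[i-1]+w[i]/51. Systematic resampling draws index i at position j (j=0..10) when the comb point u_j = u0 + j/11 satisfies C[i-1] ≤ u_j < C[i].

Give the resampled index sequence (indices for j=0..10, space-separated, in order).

C = [5/51, 14/51, 22/51, 26/51, 32/51, 35/51, 35/51, 38/51, 46/51, 46/51, 1]
j=0: u_0=1/44 ∈ [0, 5/51) → index 0
j=1: u_1=5/44 ∈ [5/51, 14/51) → index 1
j=2: u_2=9/44 ∈ [5/51, 14/51) → index 1
j=3: u_3=13/44 ∈ [14/51, 22/51) → index 2
j=4: u_4=17/44 ∈ [14/51, 22/51) → index 2
j=5: u_5=21/44 ∈ [22/51, 26/51) → index 3
j=6: u_6=25/44 ∈ [26/51, 32/51) → index 4
j=7: u_7=29/44 ∈ [32/51, 35/51) → index 5
j=8: u_8=3/4 ∈ [38/51, 46/51) → index 8
j=9: u_9=37/44 ∈ [38/51, 46/51) → index 8
j=10: u_10=41/44 ∈ [46/51, 1) → index 10

0 1 1 2 2 3 4 5 8 8 10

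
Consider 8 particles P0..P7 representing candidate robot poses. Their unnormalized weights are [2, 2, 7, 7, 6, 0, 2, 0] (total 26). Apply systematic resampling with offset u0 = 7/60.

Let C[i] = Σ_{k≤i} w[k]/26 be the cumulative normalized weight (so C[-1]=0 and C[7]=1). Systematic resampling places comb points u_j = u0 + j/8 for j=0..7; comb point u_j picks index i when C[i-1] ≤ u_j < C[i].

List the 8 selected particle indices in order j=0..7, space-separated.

1 2 2 3 3 4 4 6

C = [1/13, 2/13, 11/26, 9/13, 12/13, 12/13, 1, 1]
j=0: u_0=7/60 ∈ [1/13, 2/13) → index 1
j=1: u_1=29/120 ∈ [2/13, 11/26) → index 2
j=2: u_2=11/30 ∈ [2/13, 11/26) → index 2
j=3: u_3=59/120 ∈ [11/26, 9/13) → index 3
j=4: u_4=37/60 ∈ [11/26, 9/13) → index 3
j=5: u_5=89/120 ∈ [9/13, 12/13) → index 4
j=6: u_6=13/15 ∈ [9/13, 12/13) → index 4
j=7: u_7=119/120 ∈ [12/13, 1) → index 6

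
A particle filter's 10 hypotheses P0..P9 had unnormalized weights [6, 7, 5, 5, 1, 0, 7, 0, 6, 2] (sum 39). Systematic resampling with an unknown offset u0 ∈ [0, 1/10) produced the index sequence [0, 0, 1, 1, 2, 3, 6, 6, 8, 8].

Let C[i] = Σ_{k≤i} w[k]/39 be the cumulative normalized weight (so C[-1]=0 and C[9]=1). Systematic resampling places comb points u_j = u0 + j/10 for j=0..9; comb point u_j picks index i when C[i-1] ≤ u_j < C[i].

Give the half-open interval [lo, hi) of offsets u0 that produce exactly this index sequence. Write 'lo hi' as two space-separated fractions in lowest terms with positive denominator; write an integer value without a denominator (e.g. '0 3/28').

1/65 1/30

C = [2/13, 1/3, 6/13, 23/39, 8/13, 8/13, 31/39, 31/39, 37/39, 1]
j=0 picked index 0: u0 ∈ [0, 2/13)
j=1 picked index 0: u0 ∈ [-1/10, 7/130)
j=2 picked index 1: u0 ∈ [-3/65, 2/15)
j=3 picked index 1: u0 ∈ [-19/130, 1/30)
j=4 picked index 2: u0 ∈ [-1/15, 4/65)
j=5 picked index 3: u0 ∈ [-1/26, 7/78)
j=6 picked index 6: u0 ∈ [1/65, 38/195)
j=7 picked index 6: u0 ∈ [-11/130, 37/390)
j=8 picked index 8: u0 ∈ [-1/195, 29/195)
j=9 picked index 8: u0 ∈ [-41/390, 19/390)
intersection: [1/65, 1/30)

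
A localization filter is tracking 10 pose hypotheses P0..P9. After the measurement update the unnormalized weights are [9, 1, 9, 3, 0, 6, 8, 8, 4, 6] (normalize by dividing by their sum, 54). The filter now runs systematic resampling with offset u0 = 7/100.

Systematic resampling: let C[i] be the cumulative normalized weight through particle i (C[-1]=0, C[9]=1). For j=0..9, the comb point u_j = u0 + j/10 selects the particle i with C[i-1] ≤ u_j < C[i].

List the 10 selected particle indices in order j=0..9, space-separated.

C = [1/6, 5/27, 19/54, 11/27, 11/27, 14/27, 2/3, 22/27, 8/9, 1]
j=0: u_0=7/100 ∈ [0, 1/6) → index 0
j=1: u_1=17/100 ∈ [1/6, 5/27) → index 1
j=2: u_2=27/100 ∈ [5/27, 19/54) → index 2
j=3: u_3=37/100 ∈ [19/54, 11/27) → index 3
j=4: u_4=47/100 ∈ [11/27, 14/27) → index 5
j=5: u_5=57/100 ∈ [14/27, 2/3) → index 6
j=6: u_6=67/100 ∈ [2/3, 22/27) → index 7
j=7: u_7=77/100 ∈ [2/3, 22/27) → index 7
j=8: u_8=87/100 ∈ [22/27, 8/9) → index 8
j=9: u_9=97/100 ∈ [8/9, 1) → index 9

0 1 2 3 5 6 7 7 8 9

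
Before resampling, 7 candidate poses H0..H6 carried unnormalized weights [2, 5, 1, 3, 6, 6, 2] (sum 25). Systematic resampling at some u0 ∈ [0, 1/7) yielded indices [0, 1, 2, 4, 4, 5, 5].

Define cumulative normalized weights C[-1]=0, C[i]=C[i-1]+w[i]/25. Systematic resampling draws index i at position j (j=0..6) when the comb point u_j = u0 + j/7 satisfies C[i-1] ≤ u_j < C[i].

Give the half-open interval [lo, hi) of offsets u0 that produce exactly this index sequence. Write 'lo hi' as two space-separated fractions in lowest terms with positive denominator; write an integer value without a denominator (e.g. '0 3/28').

C = [2/25, 7/25, 8/25, 11/25, 17/25, 23/25, 1]
j=0 picked index 0: u0 ∈ [0, 2/25)
j=1 picked index 1: u0 ∈ [-11/175, 24/175)
j=2 picked index 2: u0 ∈ [-1/175, 6/175)
j=3 picked index 4: u0 ∈ [2/175, 44/175)
j=4 picked index 4: u0 ∈ [-23/175, 19/175)
j=5 picked index 5: u0 ∈ [-6/175, 36/175)
j=6 picked index 5: u0 ∈ [-31/175, 11/175)
intersection: [2/175, 6/175)

2/175 6/175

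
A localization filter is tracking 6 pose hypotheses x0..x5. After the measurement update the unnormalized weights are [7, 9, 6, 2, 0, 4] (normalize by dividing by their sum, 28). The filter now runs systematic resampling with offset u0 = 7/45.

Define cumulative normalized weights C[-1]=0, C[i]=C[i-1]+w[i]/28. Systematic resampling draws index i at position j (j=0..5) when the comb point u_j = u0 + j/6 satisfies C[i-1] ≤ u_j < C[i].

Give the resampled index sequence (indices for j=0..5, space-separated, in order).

0 1 1 2 3 5

C = [1/4, 4/7, 11/14, 6/7, 6/7, 1]
j=0: u_0=7/45 ∈ [0, 1/4) → index 0
j=1: u_1=29/90 ∈ [1/4, 4/7) → index 1
j=2: u_2=22/45 ∈ [1/4, 4/7) → index 1
j=3: u_3=59/90 ∈ [4/7, 11/14) → index 2
j=4: u_4=37/45 ∈ [11/14, 6/7) → index 3
j=5: u_5=89/90 ∈ [6/7, 1) → index 5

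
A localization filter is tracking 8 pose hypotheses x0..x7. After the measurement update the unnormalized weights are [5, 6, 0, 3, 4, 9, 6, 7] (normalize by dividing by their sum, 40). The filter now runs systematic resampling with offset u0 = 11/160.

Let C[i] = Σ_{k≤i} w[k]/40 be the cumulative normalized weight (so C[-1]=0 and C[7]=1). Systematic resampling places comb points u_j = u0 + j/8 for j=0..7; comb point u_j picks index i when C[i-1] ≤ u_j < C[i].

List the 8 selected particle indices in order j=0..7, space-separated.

0 1 3 4 5 6 6 7

C = [1/8, 11/40, 11/40, 7/20, 9/20, 27/40, 33/40, 1]
j=0: u_0=11/160 ∈ [0, 1/8) → index 0
j=1: u_1=31/160 ∈ [1/8, 11/40) → index 1
j=2: u_2=51/160 ∈ [11/40, 7/20) → index 3
j=3: u_3=71/160 ∈ [7/20, 9/20) → index 4
j=4: u_4=91/160 ∈ [9/20, 27/40) → index 5
j=5: u_5=111/160 ∈ [27/40, 33/40) → index 6
j=6: u_6=131/160 ∈ [27/40, 33/40) → index 6
j=7: u_7=151/160 ∈ [33/40, 1) → index 7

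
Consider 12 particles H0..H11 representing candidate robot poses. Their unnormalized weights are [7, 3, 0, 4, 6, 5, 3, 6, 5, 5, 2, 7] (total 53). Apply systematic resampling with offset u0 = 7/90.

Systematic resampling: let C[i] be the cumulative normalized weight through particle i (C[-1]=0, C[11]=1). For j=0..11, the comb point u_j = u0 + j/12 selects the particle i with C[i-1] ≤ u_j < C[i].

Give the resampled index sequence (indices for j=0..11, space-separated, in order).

0 1 3 4 5 6 7 8 9 9 11 11

C = [7/53, 10/53, 10/53, 14/53, 20/53, 25/53, 28/53, 34/53, 39/53, 44/53, 46/53, 1]
j=0: u_0=7/90 ∈ [0, 7/53) → index 0
j=1: u_1=29/180 ∈ [7/53, 10/53) → index 1
j=2: u_2=11/45 ∈ [10/53, 14/53) → index 3
j=3: u_3=59/180 ∈ [14/53, 20/53) → index 4
j=4: u_4=37/90 ∈ [20/53, 25/53) → index 5
j=5: u_5=89/180 ∈ [25/53, 28/53) → index 6
j=6: u_6=26/45 ∈ [28/53, 34/53) → index 7
j=7: u_7=119/180 ∈ [34/53, 39/53) → index 8
j=8: u_8=67/90 ∈ [39/53, 44/53) → index 9
j=9: u_9=149/180 ∈ [39/53, 44/53) → index 9
j=10: u_10=41/45 ∈ [46/53, 1) → index 11
j=11: u_11=179/180 ∈ [46/53, 1) → index 11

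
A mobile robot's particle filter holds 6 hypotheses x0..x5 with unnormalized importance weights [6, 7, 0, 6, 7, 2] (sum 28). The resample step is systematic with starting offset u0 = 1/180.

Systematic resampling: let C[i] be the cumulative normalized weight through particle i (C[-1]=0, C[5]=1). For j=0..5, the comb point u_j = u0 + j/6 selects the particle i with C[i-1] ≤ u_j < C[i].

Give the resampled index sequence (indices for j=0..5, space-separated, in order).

C = [3/14, 13/28, 13/28, 19/28, 13/14, 1]
j=0: u_0=1/180 ∈ [0, 3/14) → index 0
j=1: u_1=31/180 ∈ [0, 3/14) → index 0
j=2: u_2=61/180 ∈ [3/14, 13/28) → index 1
j=3: u_3=91/180 ∈ [13/28, 19/28) → index 3
j=4: u_4=121/180 ∈ [13/28, 19/28) → index 3
j=5: u_5=151/180 ∈ [19/28, 13/14) → index 4

0 0 1 3 3 4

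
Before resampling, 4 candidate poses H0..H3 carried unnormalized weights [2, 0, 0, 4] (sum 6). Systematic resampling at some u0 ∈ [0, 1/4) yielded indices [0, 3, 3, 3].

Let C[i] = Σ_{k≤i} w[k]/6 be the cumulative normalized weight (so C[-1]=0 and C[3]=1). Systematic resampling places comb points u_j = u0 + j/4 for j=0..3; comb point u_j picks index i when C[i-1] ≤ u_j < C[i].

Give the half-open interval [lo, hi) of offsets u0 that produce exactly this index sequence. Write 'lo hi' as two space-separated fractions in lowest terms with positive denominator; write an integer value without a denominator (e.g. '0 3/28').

C = [1/3, 1/3, 1/3, 1]
j=0 picked index 0: u0 ∈ [0, 1/3)
j=1 picked index 3: u0 ∈ [1/12, 3/4)
j=2 picked index 3: u0 ∈ [-1/6, 1/2)
j=3 picked index 3: u0 ∈ [-5/12, 1/4)
intersection: [1/12, 1/4)

1/12 1/4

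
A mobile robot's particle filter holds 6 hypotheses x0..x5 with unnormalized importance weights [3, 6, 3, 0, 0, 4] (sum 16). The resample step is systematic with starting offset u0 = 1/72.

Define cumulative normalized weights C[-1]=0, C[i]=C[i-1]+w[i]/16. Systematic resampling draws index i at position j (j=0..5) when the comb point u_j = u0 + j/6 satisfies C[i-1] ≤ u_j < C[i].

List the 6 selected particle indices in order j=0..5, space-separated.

C = [3/16, 9/16, 3/4, 3/4, 3/4, 1]
j=0: u_0=1/72 ∈ [0, 3/16) → index 0
j=1: u_1=13/72 ∈ [0, 3/16) → index 0
j=2: u_2=25/72 ∈ [3/16, 9/16) → index 1
j=3: u_3=37/72 ∈ [3/16, 9/16) → index 1
j=4: u_4=49/72 ∈ [9/16, 3/4) → index 2
j=5: u_5=61/72 ∈ [3/4, 1) → index 5

0 0 1 1 2 5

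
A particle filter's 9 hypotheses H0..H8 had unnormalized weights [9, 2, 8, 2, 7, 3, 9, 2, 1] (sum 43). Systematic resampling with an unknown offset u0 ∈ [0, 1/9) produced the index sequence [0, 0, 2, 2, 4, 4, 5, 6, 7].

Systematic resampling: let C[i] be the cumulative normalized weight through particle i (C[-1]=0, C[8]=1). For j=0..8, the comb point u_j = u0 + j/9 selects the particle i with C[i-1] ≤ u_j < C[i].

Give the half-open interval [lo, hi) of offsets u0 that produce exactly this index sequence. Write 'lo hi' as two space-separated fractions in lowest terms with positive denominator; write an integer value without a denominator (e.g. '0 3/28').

C = [9/43, 11/43, 19/43, 21/43, 28/43, 31/43, 40/43, 42/43, 1]
j=0 picked index 0: u0 ∈ [0, 9/43)
j=1 picked index 0: u0 ∈ [-1/9, 38/387)
j=2 picked index 2: u0 ∈ [13/387, 85/387)
j=3 picked index 2: u0 ∈ [-10/129, 14/129)
j=4 picked index 4: u0 ∈ [17/387, 80/387)
j=5 picked index 4: u0 ∈ [-26/387, 37/387)
j=6 picked index 5: u0 ∈ [-2/129, 7/129)
j=7 picked index 6: u0 ∈ [-22/387, 59/387)
j=8 picked index 7: u0 ∈ [16/387, 34/387)
intersection: [17/387, 7/129)

17/387 7/129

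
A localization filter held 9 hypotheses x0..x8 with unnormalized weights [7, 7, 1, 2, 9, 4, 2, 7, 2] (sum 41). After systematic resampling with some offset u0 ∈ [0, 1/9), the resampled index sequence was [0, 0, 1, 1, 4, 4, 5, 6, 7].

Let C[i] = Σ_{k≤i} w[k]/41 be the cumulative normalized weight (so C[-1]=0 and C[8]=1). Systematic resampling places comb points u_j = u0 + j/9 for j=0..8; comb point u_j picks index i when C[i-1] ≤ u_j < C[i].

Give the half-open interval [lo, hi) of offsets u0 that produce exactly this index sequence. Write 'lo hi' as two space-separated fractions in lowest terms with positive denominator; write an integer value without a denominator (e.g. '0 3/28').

0 1/369

C = [7/41, 14/41, 15/41, 17/41, 26/41, 30/41, 32/41, 39/41, 1]
j=0 picked index 0: u0 ∈ [0, 7/41)
j=1 picked index 0: u0 ∈ [-1/9, 22/369)
j=2 picked index 1: u0 ∈ [-19/369, 44/369)
j=3 picked index 1: u0 ∈ [-20/123, 1/123)
j=4 picked index 4: u0 ∈ [-11/369, 70/369)
j=5 picked index 4: u0 ∈ [-52/369, 29/369)
j=6 picked index 5: u0 ∈ [-4/123, 8/123)
j=7 picked index 6: u0 ∈ [-17/369, 1/369)
j=8 picked index 7: u0 ∈ [-40/369, 23/369)
intersection: [0, 1/369)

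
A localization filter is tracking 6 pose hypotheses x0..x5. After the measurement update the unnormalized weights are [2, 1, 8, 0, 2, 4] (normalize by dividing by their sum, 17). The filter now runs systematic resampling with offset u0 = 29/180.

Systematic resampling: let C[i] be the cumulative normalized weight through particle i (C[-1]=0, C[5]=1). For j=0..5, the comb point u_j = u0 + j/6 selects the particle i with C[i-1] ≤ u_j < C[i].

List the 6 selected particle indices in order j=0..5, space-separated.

C = [2/17, 3/17, 11/17, 11/17, 13/17, 1]
j=0: u_0=29/180 ∈ [2/17, 3/17) → index 1
j=1: u_1=59/180 ∈ [3/17, 11/17) → index 2
j=2: u_2=89/180 ∈ [3/17, 11/17) → index 2
j=3: u_3=119/180 ∈ [11/17, 13/17) → index 4
j=4: u_4=149/180 ∈ [13/17, 1) → index 5
j=5: u_5=179/180 ∈ [13/17, 1) → index 5

1 2 2 4 5 5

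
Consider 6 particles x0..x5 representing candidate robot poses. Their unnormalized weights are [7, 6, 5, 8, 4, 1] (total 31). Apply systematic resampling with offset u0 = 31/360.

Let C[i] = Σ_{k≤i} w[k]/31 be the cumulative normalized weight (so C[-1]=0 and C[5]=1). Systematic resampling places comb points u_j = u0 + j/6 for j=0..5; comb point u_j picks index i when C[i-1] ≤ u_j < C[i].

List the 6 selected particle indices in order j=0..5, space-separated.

0 1 2 3 3 4

C = [7/31, 13/31, 18/31, 26/31, 30/31, 1]
j=0: u_0=31/360 ∈ [0, 7/31) → index 0
j=1: u_1=91/360 ∈ [7/31, 13/31) → index 1
j=2: u_2=151/360 ∈ [13/31, 18/31) → index 2
j=3: u_3=211/360 ∈ [18/31, 26/31) → index 3
j=4: u_4=271/360 ∈ [18/31, 26/31) → index 3
j=5: u_5=331/360 ∈ [26/31, 30/31) → index 4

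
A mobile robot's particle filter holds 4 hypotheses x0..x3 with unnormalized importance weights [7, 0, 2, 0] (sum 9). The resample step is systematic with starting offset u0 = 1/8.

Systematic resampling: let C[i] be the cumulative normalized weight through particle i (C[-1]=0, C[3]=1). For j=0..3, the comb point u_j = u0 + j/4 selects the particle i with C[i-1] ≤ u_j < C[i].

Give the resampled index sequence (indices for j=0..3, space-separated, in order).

C = [7/9, 7/9, 1, 1]
j=0: u_0=1/8 ∈ [0, 7/9) → index 0
j=1: u_1=3/8 ∈ [0, 7/9) → index 0
j=2: u_2=5/8 ∈ [0, 7/9) → index 0
j=3: u_3=7/8 ∈ [7/9, 1) → index 2

0 0 0 2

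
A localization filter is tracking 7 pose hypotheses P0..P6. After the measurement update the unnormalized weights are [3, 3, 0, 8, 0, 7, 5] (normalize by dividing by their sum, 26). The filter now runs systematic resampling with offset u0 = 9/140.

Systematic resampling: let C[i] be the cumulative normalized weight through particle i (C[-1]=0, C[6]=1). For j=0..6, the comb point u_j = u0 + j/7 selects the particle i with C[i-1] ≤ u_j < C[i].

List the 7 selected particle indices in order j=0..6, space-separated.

C = [3/26, 3/13, 3/13, 7/13, 7/13, 21/26, 1]
j=0: u_0=9/140 ∈ [0, 3/26) → index 0
j=1: u_1=29/140 ∈ [3/26, 3/13) → index 1
j=2: u_2=7/20 ∈ [3/13, 7/13) → index 3
j=3: u_3=69/140 ∈ [3/13, 7/13) → index 3
j=4: u_4=89/140 ∈ [7/13, 21/26) → index 5
j=5: u_5=109/140 ∈ [7/13, 21/26) → index 5
j=6: u_6=129/140 ∈ [21/26, 1) → index 6

0 1 3 3 5 5 6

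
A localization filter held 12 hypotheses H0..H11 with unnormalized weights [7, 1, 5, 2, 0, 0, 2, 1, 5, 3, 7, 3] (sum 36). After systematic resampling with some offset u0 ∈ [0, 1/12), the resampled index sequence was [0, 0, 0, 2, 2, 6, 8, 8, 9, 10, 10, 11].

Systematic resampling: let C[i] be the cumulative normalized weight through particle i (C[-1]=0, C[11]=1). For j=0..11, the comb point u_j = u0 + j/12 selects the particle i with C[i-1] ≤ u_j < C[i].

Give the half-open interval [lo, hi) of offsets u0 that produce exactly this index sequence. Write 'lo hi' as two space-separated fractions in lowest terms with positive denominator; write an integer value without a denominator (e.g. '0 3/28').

0 1/36

C = [7/36, 2/9, 13/36, 5/12, 5/12, 5/12, 17/36, 1/2, 23/36, 13/18, 11/12, 1]
j=0 picked index 0: u0 ∈ [0, 7/36)
j=1 picked index 0: u0 ∈ [-1/12, 1/9)
j=2 picked index 0: u0 ∈ [-1/6, 1/36)
j=3 picked index 2: u0 ∈ [-1/36, 1/9)
j=4 picked index 2: u0 ∈ [-1/9, 1/36)
j=5 picked index 6: u0 ∈ [0, 1/18)
j=6 picked index 8: u0 ∈ [0, 5/36)
j=7 picked index 8: u0 ∈ [-1/12, 1/18)
j=8 picked index 9: u0 ∈ [-1/36, 1/18)
j=9 picked index 10: u0 ∈ [-1/36, 1/6)
j=10 picked index 10: u0 ∈ [-1/9, 1/12)
j=11 picked index 11: u0 ∈ [0, 1/12)
intersection: [0, 1/36)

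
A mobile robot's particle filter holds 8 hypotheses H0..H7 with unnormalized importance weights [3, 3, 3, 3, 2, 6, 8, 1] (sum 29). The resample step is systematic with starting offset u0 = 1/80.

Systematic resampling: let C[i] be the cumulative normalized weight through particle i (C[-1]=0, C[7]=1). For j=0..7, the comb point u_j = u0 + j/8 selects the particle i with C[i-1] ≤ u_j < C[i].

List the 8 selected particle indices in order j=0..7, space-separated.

0 1 2 3 5 5 6 6

C = [3/29, 6/29, 9/29, 12/29, 14/29, 20/29, 28/29, 1]
j=0: u_0=1/80 ∈ [0, 3/29) → index 0
j=1: u_1=11/80 ∈ [3/29, 6/29) → index 1
j=2: u_2=21/80 ∈ [6/29, 9/29) → index 2
j=3: u_3=31/80 ∈ [9/29, 12/29) → index 3
j=4: u_4=41/80 ∈ [14/29, 20/29) → index 5
j=5: u_5=51/80 ∈ [14/29, 20/29) → index 5
j=6: u_6=61/80 ∈ [20/29, 28/29) → index 6
j=7: u_7=71/80 ∈ [20/29, 28/29) → index 6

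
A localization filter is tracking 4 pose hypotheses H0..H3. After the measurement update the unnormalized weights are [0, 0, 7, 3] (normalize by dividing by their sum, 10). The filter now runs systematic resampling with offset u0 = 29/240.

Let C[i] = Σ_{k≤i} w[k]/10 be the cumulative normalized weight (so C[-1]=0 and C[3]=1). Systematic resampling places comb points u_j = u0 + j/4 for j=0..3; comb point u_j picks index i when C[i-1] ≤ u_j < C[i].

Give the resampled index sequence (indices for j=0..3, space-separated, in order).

C = [0, 0, 7/10, 1]
j=0: u_0=29/240 ∈ [0, 7/10) → index 2
j=1: u_1=89/240 ∈ [0, 7/10) → index 2
j=2: u_2=149/240 ∈ [0, 7/10) → index 2
j=3: u_3=209/240 ∈ [7/10, 1) → index 3

2 2 2 3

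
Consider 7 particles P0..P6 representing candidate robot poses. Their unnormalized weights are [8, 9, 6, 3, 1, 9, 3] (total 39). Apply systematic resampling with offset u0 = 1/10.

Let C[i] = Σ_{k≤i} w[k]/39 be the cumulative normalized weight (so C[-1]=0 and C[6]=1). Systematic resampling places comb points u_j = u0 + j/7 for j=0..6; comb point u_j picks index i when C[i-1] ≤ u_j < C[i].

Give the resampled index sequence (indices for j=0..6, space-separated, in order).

C = [8/39, 17/39, 23/39, 2/3, 9/13, 12/13, 1]
j=0: u_0=1/10 ∈ [0, 8/39) → index 0
j=1: u_1=17/70 ∈ [8/39, 17/39) → index 1
j=2: u_2=27/70 ∈ [8/39, 17/39) → index 1
j=3: u_3=37/70 ∈ [17/39, 23/39) → index 2
j=4: u_4=47/70 ∈ [2/3, 9/13) → index 4
j=5: u_5=57/70 ∈ [9/13, 12/13) → index 5
j=6: u_6=67/70 ∈ [12/13, 1) → index 6

0 1 1 2 4 5 6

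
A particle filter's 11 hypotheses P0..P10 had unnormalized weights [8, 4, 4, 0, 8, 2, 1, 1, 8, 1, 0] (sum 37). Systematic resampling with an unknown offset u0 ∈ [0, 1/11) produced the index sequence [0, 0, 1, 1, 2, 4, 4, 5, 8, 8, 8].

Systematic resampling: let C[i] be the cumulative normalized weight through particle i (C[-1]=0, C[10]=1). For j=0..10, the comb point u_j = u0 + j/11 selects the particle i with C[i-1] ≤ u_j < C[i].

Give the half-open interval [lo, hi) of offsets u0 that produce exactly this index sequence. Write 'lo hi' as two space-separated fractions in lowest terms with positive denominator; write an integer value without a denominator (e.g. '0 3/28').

C = [8/37, 12/37, 16/37, 16/37, 24/37, 26/37, 27/37, 28/37, 36/37, 1, 1]
j=0 picked index 0: u0 ∈ [0, 8/37)
j=1 picked index 0: u0 ∈ [-1/11, 51/407)
j=2 picked index 1: u0 ∈ [14/407, 58/407)
j=3 picked index 1: u0 ∈ [-23/407, 21/407)
j=4 picked index 2: u0 ∈ [-16/407, 28/407)
j=5 picked index 4: u0 ∈ [-9/407, 79/407)
j=6 picked index 4: u0 ∈ [-46/407, 42/407)
j=7 picked index 5: u0 ∈ [5/407, 27/407)
j=8 picked index 8: u0 ∈ [12/407, 100/407)
j=9 picked index 8: u0 ∈ [-25/407, 63/407)
j=10 picked index 8: u0 ∈ [-62/407, 26/407)
intersection: [14/407, 21/407)

14/407 21/407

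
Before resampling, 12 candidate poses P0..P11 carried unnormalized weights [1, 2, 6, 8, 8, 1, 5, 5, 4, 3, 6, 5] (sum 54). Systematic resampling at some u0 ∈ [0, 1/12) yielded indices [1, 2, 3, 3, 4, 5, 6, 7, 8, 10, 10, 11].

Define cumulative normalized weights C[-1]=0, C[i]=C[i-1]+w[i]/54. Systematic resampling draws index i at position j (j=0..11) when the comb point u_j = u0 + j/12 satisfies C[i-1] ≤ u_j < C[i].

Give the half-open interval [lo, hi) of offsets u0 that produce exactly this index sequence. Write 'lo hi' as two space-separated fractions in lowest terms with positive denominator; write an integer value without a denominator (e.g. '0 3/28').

C = [1/54, 1/18, 1/6, 17/54, 25/54, 13/27, 31/54, 2/3, 20/27, 43/54, 49/54, 1]
j=0 picked index 1: u0 ∈ [1/54, 1/18)
j=1 picked index 2: u0 ∈ [-1/36, 1/12)
j=2 picked index 3: u0 ∈ [0, 4/27)
j=3 picked index 3: u0 ∈ [-1/12, 7/108)
j=4 picked index 4: u0 ∈ [-1/54, 7/54)
j=5 picked index 5: u0 ∈ [5/108, 7/108)
j=6 picked index 6: u0 ∈ [-1/54, 2/27)
j=7 picked index 7: u0 ∈ [-1/108, 1/12)
j=8 picked index 8: u0 ∈ [0, 2/27)
j=9 picked index 10: u0 ∈ [5/108, 17/108)
j=10 picked index 10: u0 ∈ [-1/27, 2/27)
j=11 picked index 11: u0 ∈ [-1/108, 1/12)
intersection: [5/108, 1/18)

5/108 1/18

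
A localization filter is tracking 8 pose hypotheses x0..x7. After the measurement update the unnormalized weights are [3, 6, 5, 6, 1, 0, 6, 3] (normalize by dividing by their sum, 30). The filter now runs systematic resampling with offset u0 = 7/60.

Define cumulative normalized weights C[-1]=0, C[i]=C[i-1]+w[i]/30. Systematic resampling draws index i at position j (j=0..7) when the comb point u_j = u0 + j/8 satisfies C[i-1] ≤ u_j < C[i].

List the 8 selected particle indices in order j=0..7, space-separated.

1 1 2 3 3 6 6 7

C = [1/10, 3/10, 7/15, 2/3, 7/10, 7/10, 9/10, 1]
j=0: u_0=7/60 ∈ [1/10, 3/10) → index 1
j=1: u_1=29/120 ∈ [1/10, 3/10) → index 1
j=2: u_2=11/30 ∈ [3/10, 7/15) → index 2
j=3: u_3=59/120 ∈ [7/15, 2/3) → index 3
j=4: u_4=37/60 ∈ [7/15, 2/3) → index 3
j=5: u_5=89/120 ∈ [7/10, 9/10) → index 6
j=6: u_6=13/15 ∈ [7/10, 9/10) → index 6
j=7: u_7=119/120 ∈ [9/10, 1) → index 7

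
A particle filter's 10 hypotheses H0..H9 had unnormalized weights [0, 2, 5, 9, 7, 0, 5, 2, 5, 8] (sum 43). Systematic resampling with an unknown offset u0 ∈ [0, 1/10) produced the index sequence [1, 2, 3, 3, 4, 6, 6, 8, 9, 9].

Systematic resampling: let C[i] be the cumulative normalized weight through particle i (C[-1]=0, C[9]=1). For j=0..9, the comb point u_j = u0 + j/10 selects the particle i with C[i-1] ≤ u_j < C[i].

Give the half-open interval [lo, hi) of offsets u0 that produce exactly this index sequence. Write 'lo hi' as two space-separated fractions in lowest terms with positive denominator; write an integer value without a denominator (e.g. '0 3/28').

3/86 2/43

C = [0, 2/43, 7/43, 16/43, 23/43, 23/43, 28/43, 30/43, 35/43, 1]
j=0 picked index 1: u0 ∈ [0, 2/43)
j=1 picked index 2: u0 ∈ [-23/430, 27/430)
j=2 picked index 3: u0 ∈ [-8/215, 37/215)
j=3 picked index 3: u0 ∈ [-59/430, 31/430)
j=4 picked index 4: u0 ∈ [-6/215, 29/215)
j=5 picked index 6: u0 ∈ [3/86, 13/86)
j=6 picked index 6: u0 ∈ [-14/215, 11/215)
j=7 picked index 8: u0 ∈ [-1/430, 49/430)
j=8 picked index 9: u0 ∈ [3/215, 1/5)
j=9 picked index 9: u0 ∈ [-37/430, 1/10)
intersection: [3/86, 2/43)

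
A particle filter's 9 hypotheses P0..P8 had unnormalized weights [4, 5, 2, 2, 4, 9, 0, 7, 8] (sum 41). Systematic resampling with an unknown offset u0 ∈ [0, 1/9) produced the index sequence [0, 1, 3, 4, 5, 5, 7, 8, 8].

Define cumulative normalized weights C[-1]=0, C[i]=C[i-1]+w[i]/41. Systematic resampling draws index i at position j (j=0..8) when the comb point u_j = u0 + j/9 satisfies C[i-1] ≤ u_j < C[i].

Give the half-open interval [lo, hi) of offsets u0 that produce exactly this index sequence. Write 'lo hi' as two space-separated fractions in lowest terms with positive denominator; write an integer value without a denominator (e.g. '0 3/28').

17/369 29/369

C = [4/41, 9/41, 11/41, 13/41, 17/41, 26/41, 26/41, 33/41, 1]
j=0 picked index 0: u0 ∈ [0, 4/41)
j=1 picked index 1: u0 ∈ [-5/369, 40/369)
j=2 picked index 3: u0 ∈ [17/369, 35/369)
j=3 picked index 4: u0 ∈ [-2/123, 10/123)
j=4 picked index 5: u0 ∈ [-11/369, 70/369)
j=5 picked index 5: u0 ∈ [-52/369, 29/369)
j=6 picked index 7: u0 ∈ [-4/123, 17/123)
j=7 picked index 8: u0 ∈ [10/369, 2/9)
j=8 picked index 8: u0 ∈ [-31/369, 1/9)
intersection: [17/369, 29/369)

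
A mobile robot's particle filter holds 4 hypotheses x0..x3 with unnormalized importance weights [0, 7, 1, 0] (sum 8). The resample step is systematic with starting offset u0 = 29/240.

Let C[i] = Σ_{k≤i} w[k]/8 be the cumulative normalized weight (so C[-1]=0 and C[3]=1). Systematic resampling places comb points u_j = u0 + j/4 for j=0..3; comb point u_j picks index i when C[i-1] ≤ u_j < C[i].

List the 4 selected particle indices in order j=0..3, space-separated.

C = [0, 7/8, 1, 1]
j=0: u_0=29/240 ∈ [0, 7/8) → index 1
j=1: u_1=89/240 ∈ [0, 7/8) → index 1
j=2: u_2=149/240 ∈ [0, 7/8) → index 1
j=3: u_3=209/240 ∈ [0, 7/8) → index 1

1 1 1 1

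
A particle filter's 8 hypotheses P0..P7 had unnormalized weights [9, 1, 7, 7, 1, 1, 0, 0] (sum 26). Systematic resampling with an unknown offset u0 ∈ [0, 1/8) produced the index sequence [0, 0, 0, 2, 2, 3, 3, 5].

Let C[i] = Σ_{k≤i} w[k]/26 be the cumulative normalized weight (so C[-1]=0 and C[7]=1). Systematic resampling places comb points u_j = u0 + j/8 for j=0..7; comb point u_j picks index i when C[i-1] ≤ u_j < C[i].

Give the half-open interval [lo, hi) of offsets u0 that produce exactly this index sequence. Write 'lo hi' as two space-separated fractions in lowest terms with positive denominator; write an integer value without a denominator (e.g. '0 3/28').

C = [9/26, 5/13, 17/26, 12/13, 25/26, 1, 1, 1]
j=0 picked index 0: u0 ∈ [0, 9/26)
j=1 picked index 0: u0 ∈ [-1/8, 23/104)
j=2 picked index 0: u0 ∈ [-1/4, 5/52)
j=3 picked index 2: u0 ∈ [1/104, 29/104)
j=4 picked index 2: u0 ∈ [-3/26, 2/13)
j=5 picked index 3: u0 ∈ [3/104, 31/104)
j=6 picked index 3: u0 ∈ [-5/52, 9/52)
j=7 picked index 5: u0 ∈ [9/104, 1/8)
intersection: [9/104, 5/52)

9/104 5/52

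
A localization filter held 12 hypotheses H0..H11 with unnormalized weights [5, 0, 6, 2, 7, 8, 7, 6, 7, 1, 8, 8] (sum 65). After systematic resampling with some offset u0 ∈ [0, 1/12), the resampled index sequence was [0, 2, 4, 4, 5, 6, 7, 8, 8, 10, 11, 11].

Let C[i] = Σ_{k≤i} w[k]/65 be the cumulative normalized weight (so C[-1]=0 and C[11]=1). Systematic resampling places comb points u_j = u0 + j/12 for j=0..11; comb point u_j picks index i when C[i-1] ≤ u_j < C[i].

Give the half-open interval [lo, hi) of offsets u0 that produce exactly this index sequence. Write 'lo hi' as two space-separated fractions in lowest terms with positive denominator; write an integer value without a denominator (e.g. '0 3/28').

C = [1/13, 1/13, 11/65, 1/5, 4/13, 28/65, 7/13, 41/65, 48/65, 49/65, 57/65, 1]
j=0 picked index 0: u0 ∈ [0, 1/13)
j=1 picked index 2: u0 ∈ [-1/156, 67/780)
j=2 picked index 4: u0 ∈ [1/30, 11/78)
j=3 picked index 4: u0 ∈ [-1/20, 3/52)
j=4 picked index 5: u0 ∈ [-1/39, 19/195)
j=5 picked index 6: u0 ∈ [11/780, 19/156)
j=6 picked index 7: u0 ∈ [1/26, 17/130)
j=7 picked index 8: u0 ∈ [37/780, 121/780)
j=8 picked index 8: u0 ∈ [-7/195, 14/195)
j=9 picked index 10: u0 ∈ [1/260, 33/260)
j=10 picked index 11: u0 ∈ [17/390, 1/6)
j=11 picked index 11: u0 ∈ [-31/780, 1/12)
intersection: [37/780, 3/52)

37/780 3/52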